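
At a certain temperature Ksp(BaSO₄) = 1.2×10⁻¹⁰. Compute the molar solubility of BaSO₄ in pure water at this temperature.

1.1×10⁻⁵ M

BaSO₄(s) ⇌ Ba²⁺(aq) + SO₄²⁻(aq)
Let s be the molar solubility. Then [Ba²⁺] = s and [SO₄²⁻] = s.
Ksp = [Ba²⁺][SO₄²⁻] = s · s = s^2
s^2 = 1.2×10⁻¹⁰
Taking the 2nd root, s = 1.1×10⁻⁵ mol/L.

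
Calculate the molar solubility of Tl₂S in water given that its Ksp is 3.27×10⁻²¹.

Tl₂S(s) ⇌ 2 Tl⁺(aq) + S²⁻(aq)
For each mole of Tl₂S that dissolves per liter, [Tl⁺] = 2s and [S²⁻] = s; let s denote this solubility.
Ksp = [Tl⁺]^2[S²⁻] = (2s)^2 · s = 4s^3
4s^3 = 3.27×10⁻²¹  ⇒  s^3 = 8.18×10⁻²²
Taking the 3rd root, s = 9.35×10⁻⁸ mol L⁻¹.

9.35×10⁻⁸ M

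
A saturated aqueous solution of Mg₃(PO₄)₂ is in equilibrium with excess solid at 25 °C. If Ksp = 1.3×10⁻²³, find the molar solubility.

1.0×10⁻⁵ M

Mg₃(PO₄)₂(s) ⇌ 3 Mg²⁺(aq) + 2 PO₄³⁻(aq)
Let s be the molar solubility. Then [Mg²⁺] = 3s and [PO₄³⁻] = 2s.
Ksp = [Mg²⁺]^3[PO₄³⁻]^2 = (3s)^3 · (2s)^2 = 108s^5
108s^5 = 1.3×10⁻²³  ⇒  s^5 = 1.2×10⁻²⁵
s = (1.2×10⁻²⁵)^(1/5) = 1.0×10⁻⁵ M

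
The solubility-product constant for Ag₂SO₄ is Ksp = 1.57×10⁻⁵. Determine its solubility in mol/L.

Ag₂SO₄(s) ⇌ 2 Ag⁺(aq) + SO₄²⁻(aq)
With molar solubility s: [Ag⁺] = 2s, [SO₄²⁻] = s.
Ksp = [Ag⁺]^2[SO₄²⁻] = (2s)^2 · s = 4s^3
4s^3 = 1.57×10⁻⁵  ⇒  s^3 = 3.93×10⁻⁶
s = (3.93×10⁻⁶)^(1/3) = 1.58×10⁻² mol L⁻¹

1.58×10⁻² M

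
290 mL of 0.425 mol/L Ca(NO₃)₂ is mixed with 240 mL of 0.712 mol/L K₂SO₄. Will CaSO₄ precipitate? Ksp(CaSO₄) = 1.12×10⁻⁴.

Yes

Total volume after mixing = 290 + 240 = 530 mL.
[Ca²⁺] = (0.425)(290)/530 = 0.233 mol/L
[SO₄²⁻] = (0.712)(240)/530 = 0.322 mol/L
Q = [Ca²⁺][SO₄²⁻] = 7.50×10⁻²
Because Q > Ksp (7.50×10⁻² vs 1.12×10⁻⁴), a precipitate of CaSO₄ forms.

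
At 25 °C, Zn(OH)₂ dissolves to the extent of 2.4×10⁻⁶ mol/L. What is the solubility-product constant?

Ksp = 5.5×10⁻¹⁷

Zn(OH)₂(s) ⇌ Zn²⁺(aq) + 2 OH⁻(aq)
Let s be the molar solubility. Then [Zn²⁺] = s and [OH⁻] = 2s.
Ksp = [Zn²⁺][OH⁻]^2 = s · (2s)^2 = 4s^3
Ksp = 4 × (2.4×10⁻⁶)^3 = 5.5×10⁻¹⁷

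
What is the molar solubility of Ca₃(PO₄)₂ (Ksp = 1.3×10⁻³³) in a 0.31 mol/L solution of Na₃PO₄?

Ca₃(PO₄)₂(s) ⇌ 3 Ca²⁺(aq) + 2 PO₄³⁻(aq)
With PO₄³⁻ already at 0.31 mol/L and s small, take [PO₄³⁻] ≈ 0.31 mol/L and [Ca²⁺] = 3s.
Ksp = [Ca²⁺]^3[PO₄³⁻]^2 = (3s)^3(0.31)^2
(3s)^3 = 1.3×10⁻³³ / (0.31)^2 = 1.4×10⁻³²
s = 7.9×10⁻¹² mol/L

7.9×10⁻¹² M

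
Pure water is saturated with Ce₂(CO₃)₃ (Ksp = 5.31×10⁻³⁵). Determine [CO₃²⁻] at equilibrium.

1.64×10⁻⁷ M

Ce₂(CO₃)₃(s) ⇌ 2 Ce³⁺(aq) + 3 CO₃²⁻(aq)
Call the molar solubility s, so that [Ce³⁺] = 2s and [CO₃²⁻] = 3s.
Ksp = [Ce³⁺]^2[CO₃²⁻]^3 = (2s)^2 · (3s)^3 = 108s^5 = 5.31×10⁻³⁵
s = 5.47×10⁻⁸ mol/L
[CO₃²⁻] = 3s = 1.64×10⁻⁷ mol/L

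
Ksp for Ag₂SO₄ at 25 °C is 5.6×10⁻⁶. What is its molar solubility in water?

1.1×10⁻² M

Ag₂SO₄(s) ⇌ 2 Ag⁺(aq) + SO₄²⁻(aq)
For each mole of Ag₂SO₄ that dissolves per liter, [Ag⁺] = 2s and [SO₄²⁻] = s; let s denote this solubility.
Ksp = [Ag⁺]^2[SO₄²⁻] = (2s)^2 · s = 4s^3
4s^3 = 5.6×10⁻⁶  ⇒  s^3 = 1.4×10⁻⁶
s = 1.1×10⁻² mol/L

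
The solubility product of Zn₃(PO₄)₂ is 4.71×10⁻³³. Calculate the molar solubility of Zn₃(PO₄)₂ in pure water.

Zn₃(PO₄)₂(s) ⇌ 3 Zn²⁺(aq) + 2 PO₄³⁻(aq)
Let s be the molar solubility. Then [Zn²⁺] = 3s and [PO₄³⁻] = 2s.
Ksp = [Zn²⁺]^3[PO₄³⁻]^2 = (3s)^3 · (2s)^2 = 108s^5
108s^5 = 4.71×10⁻³³  ⇒  s^5 = 4.36×10⁻³⁵
s = 1.34×10⁻⁷ mol L⁻¹

1.34×10⁻⁷ M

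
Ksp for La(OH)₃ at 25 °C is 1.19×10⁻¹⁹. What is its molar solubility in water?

8.15×10⁻⁶ M

La(OH)₃(s) ⇌ La³⁺(aq) + 3 OH⁻(aq)
Call the molar solubility s, so that [La³⁺] = s and [OH⁻] = 3s.
Ksp = [La³⁺][OH⁻]^3 = s · (3s)^3 = 27s^4
27s^4 = 1.19×10⁻¹⁹  ⇒  s^4 = 4.41×10⁻²¹
Taking the 4th root, s = 8.15×10⁻⁶ mol L⁻¹.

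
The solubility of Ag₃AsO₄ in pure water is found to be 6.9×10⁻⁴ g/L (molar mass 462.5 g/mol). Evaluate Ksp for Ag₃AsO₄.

Convert to molarity: s = 6.9×10⁻⁴ / 462.5 = 1.492×10⁻⁶ mol/L
Ag₃AsO₄(s) ⇌ 3 Ag⁺(aq) + AsO₄³⁻(aq)
Let s be the molar solubility. Then [Ag⁺] = 3s and [AsO₄³⁻] = s.
Ksp = [Ag⁺]^3[AsO₄³⁻] = (3s)^3 · s = 27s^4
Ksp = 27 × (1.492×10⁻⁶)^4 = 1.3×10⁻²²

Ksp = 1.3×10⁻²²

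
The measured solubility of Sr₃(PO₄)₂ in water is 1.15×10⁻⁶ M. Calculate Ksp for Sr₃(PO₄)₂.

Sr₃(PO₄)₂(s) ⇌ 3 Sr²⁺(aq) + 2 PO₄³⁻(aq)
With molar solubility s: [Sr²⁺] = 3s, [PO₄³⁻] = 2s.
Ksp = [Sr²⁺]^3[PO₄³⁻]^2 = (3s)^3 · (2s)^2 = 108s^5
Ksp = 108 × (1.15×10⁻⁶)^5 = 2.17×10⁻²⁸

Ksp = 2.17×10⁻²⁸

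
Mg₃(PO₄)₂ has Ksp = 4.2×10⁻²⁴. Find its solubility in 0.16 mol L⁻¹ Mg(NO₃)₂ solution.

1.6×10⁻¹¹ M

Mg₃(PO₄)₂(s) ⇌ 3 Mg²⁺(aq) + 2 PO₄³⁻(aq)
Mg²⁺ is already present at 0.16 mol L⁻¹. If s mol/L of Mg₃(PO₄)₂ dissolves, [PO₄³⁻] = 2s while [Mg²⁺] ≈ 0.16 mol L⁻¹.
Ksp = [Mg²⁺]^3[PO₄³⁻]^2 = (0.16)^3(2s)^2
(2s)^2 = 4.2×10⁻²⁴ / (0.16)^3 = 1.0×10⁻²¹
s = 1.6×10⁻¹¹ mol L⁻¹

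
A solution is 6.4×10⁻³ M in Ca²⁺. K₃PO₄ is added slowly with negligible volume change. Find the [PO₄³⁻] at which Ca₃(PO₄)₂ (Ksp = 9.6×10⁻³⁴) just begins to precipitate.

A salt starts to precipitate once the ion product Q reaches its Ksp.
Ca₃(PO₄)₂(s) ⇌ 3 Ca²⁺(aq) + 2 PO₄³⁻(aq)
Ksp = [Ca²⁺]^3[PO₄³⁻]^2 = [PO₄³⁻]^2(6.4×10⁻³)^3
[PO₄³⁻]^2 = 9.6×10⁻³⁴ / (6.4×10⁻³)^3 = 3.7×10⁻²⁷
[PO₄³⁻] = 6.1×10⁻¹⁴ M

6.1×10⁻¹⁴ M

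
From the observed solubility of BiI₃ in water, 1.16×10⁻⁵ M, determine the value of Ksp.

BiI₃(s) ⇌ Bi³⁺(aq) + 3 I⁻(aq)
If s mol/L of BiI₃ dissolves, [Bi³⁺] = s and [I⁻] = 3s.
Ksp = [Bi³⁺][I⁻]^3 = s · (3s)^3 = 27s^4
Ksp = 27 × (1.16×10⁻⁵)^4 = 4.89×10⁻¹⁹

Ksp = 4.89×10⁻¹⁹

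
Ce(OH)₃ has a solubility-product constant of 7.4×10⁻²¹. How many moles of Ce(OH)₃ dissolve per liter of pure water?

4.1×10⁻⁶ M

Ce(OH)₃(s) ⇌ Ce³⁺(aq) + 3 OH⁻(aq)
If s mol/L of Ce(OH)₃ dissolves, [Ce³⁺] = s and [OH⁻] = 3s.
Ksp = [Ce³⁺][OH⁻]^3 = s · (3s)^3 = 27s^4
27s^4 = 7.4×10⁻²¹  ⇒  s^4 = 2.7×10⁻²²
s = 4.1×10⁻⁶ mol L⁻¹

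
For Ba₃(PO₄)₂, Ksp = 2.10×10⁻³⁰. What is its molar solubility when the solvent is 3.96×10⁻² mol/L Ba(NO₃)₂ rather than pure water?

Ba₃(PO₄)₂(s) ⇌ 3 Ba²⁺(aq) + 2 PO₄³⁻(aq)
Let s be the solubility of Ba₃(PO₄)₂ here. The common ion gives [Ba²⁺] ≈ 3.96×10⁻² mol/L, and [PO₄³⁻] = 2s.
Ksp = [Ba²⁺]^3[PO₄³⁻]^2 = (3.96×10⁻²)^3(2s)^2
(2s)^2 = 2.10×10⁻³⁰ / (3.96×10⁻²)^3 = 3.38×10⁻²⁶
s = 9.19×10⁻¹⁴ mol/L

9.19×10⁻¹⁴ M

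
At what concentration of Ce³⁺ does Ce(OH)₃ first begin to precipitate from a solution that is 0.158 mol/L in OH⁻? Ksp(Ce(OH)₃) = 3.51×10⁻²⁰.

8.90×10⁻¹⁸ M

Precipitation begins when Q = Ksp.
Ce(OH)₃(s) ⇌ Ce³⁺(aq) + 3 OH⁻(aq)
Ksp = [Ce³⁺][OH⁻]^3 = [Ce³⁺](0.158)^3
[Ce³⁺] = 3.51×10⁻²⁰ / (0.158)^3 = 8.90×10⁻¹⁸
[Ce³⁺] = 8.90×10⁻¹⁸ mol/L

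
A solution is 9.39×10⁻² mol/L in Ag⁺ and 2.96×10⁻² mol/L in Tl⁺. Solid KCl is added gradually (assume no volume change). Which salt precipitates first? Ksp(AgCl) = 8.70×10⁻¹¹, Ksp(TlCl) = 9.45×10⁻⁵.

Precipitation begins when Q = Ksp.
For AgCl: [Cl⁻] = (Ksp/[Ag⁺]) = 9.27×10⁻¹⁰ mol/L
For TlCl: [Cl⁻] = (Ksp/[Tl⁺]) = 3.19×10⁻³ mol/L
AgCl requires the lower [Cl⁻], so it precipitates first.

AgCl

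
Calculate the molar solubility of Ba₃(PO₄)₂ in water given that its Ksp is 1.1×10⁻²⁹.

Ba₃(PO₄)₂(s) ⇌ 3 Ba²⁺(aq) + 2 PO₄³⁻(aq)
If s mol/L of Ba₃(PO₄)₂ dissolves, [Ba²⁺] = 3s and [PO₄³⁻] = 2s.
Ksp = [Ba²⁺]^3[PO₄³⁻]^2 = (3s)^3 · (2s)^2 = 108s^5
108s^5 = 1.1×10⁻²⁹  ⇒  s^5 = 1.0×10⁻³¹
s = 6.3×10⁻⁷ mol L⁻¹

6.3×10⁻⁷ M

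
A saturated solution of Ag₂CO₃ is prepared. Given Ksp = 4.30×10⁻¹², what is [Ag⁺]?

Ag₂CO₃(s) ⇌ 2 Ag⁺(aq) + CO₃²⁻(aq)
Call the molar solubility s, so that [Ag⁺] = 2s and [CO₃²⁻] = s.
Ksp = [Ag⁺]^2[CO₃²⁻] = (2s)^2 · s = 4s^3 = 4.30×10⁻¹²
s = 1.02×10⁻⁴ mol L⁻¹
[Ag⁺] = 2s = 2.05×10⁻⁴ mol L⁻¹

2.05×10⁻⁴ M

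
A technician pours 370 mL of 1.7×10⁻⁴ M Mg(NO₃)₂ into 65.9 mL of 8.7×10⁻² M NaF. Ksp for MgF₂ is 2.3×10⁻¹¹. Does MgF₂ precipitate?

Total volume after mixing = 370 + 65.9 = 435.9 mL.
[Mg²⁺] = (1.7×10⁻⁴)(370)/435.9 = 1.4×10⁻⁴ M
[F⁻] = (8.7×10⁻²)(65.9)/435.9 = 1.3×10⁻² M
Q = [Mg²⁺][F⁻]^2 = 2.5×10⁻⁸
Q = 2.5×10⁻⁸ > Ksp = 2.3×10⁻¹¹, so the solution is supersaturated and MgF₂ precipitates.

Yes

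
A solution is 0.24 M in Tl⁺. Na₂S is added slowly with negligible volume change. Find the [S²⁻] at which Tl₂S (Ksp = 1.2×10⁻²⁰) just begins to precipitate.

Each salt precipitates once Q = Ksp for that salt.
Tl₂S(s) ⇌ 2 Tl⁺(aq) + S²⁻(aq)
Ksp = [Tl⁺]^2[S²⁻] = [S²⁻](0.24)^2
[S²⁻] = 1.2×10⁻²⁰ / (0.24)^2 = 2.1×10⁻¹⁹
[S²⁻] = 2.1×10⁻¹⁹ M

2.1×10⁻¹⁹ M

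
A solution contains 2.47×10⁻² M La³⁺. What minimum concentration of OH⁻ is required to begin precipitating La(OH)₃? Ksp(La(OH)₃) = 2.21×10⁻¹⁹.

2.08×10⁻⁶ M

Precipitation of each salt begins when its ion product equals Ksp.
La(OH)₃(s) ⇌ La³⁺(aq) + 3 OH⁻(aq)
Ksp = [La³⁺][OH⁻]^3 = [OH⁻]^3(2.47×10⁻²)
[OH⁻]^3 = 2.21×10⁻¹⁹ / (2.47×10⁻²) = 8.95×10⁻¹⁸
[OH⁻] = 2.08×10⁻⁶ M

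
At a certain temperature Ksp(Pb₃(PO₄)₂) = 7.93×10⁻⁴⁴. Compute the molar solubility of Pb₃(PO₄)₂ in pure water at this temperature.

Pb₃(PO₄)₂(s) ⇌ 3 Pb²⁺(aq) + 2 PO₄³⁻(aq)
If s mol/L of Pb₃(PO₄)₂ dissolves, [Pb²⁺] = 3s and [PO₄³⁻] = 2s.
Ksp = [Pb²⁺]^3[PO₄³⁻]^2 = (3s)^3 · (2s)^2 = 108s^5
108s^5 = 7.93×10⁻⁴⁴  ⇒  s^5 = 7.34×10⁻⁴⁶
s = 9.40×10⁻¹⁰ mol L⁻¹

9.40×10⁻¹⁰ M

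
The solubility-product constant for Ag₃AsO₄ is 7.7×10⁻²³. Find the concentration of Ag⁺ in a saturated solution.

3.9×10⁻⁶ M

Ag₃AsO₄(s) ⇌ 3 Ag⁺(aq) + AsO₄³⁻(aq)
For each mole of Ag₃AsO₄ that dissolves per liter, [Ag⁺] = 3s and [AsO₄³⁻] = s; let s denote this solubility.
Ksp = [Ag⁺]^3[AsO₄³⁻] = (3s)^3 · s = 27s^4 = 7.7×10⁻²³
s = 1.3×10⁻⁶ mol/L
[Ag⁺] = 3s = 3.9×10⁻⁶ mol/L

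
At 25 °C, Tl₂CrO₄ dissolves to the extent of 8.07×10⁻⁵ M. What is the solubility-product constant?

Ksp = 2.10×10⁻¹²

Tl₂CrO₄(s) ⇌ 2 Tl⁺(aq) + CrO₄²⁻(aq)
For each mole of Tl₂CrO₄ that dissolves per liter, [Tl⁺] = 2s and [CrO₄²⁻] = s; let s denote this solubility.
Ksp = [Tl⁺]^2[CrO₄²⁻] = (2s)^2 · s = 4s^3
Ksp = 4 × (8.07×10⁻⁵)^3 = 2.10×10⁻¹²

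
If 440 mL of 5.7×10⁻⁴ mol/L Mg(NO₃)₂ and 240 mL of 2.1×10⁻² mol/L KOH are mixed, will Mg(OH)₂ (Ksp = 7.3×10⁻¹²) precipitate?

Yes

The combined volume is 680 mL.
[Mg²⁺] = (5.7×10⁻⁴)(440)/680 = 3.7×10⁻⁴ mol/L
[OH⁻] = (2.1×10⁻²)(240)/680 = 7.4×10⁻³ mol/L
Q = [Mg²⁺][OH⁻]^2 = 2.0×10⁻⁸
Because Q > Ksp (2.0×10⁻⁸ vs 7.3×10⁻¹²), a precipitate of Mg(OH)₂ forms.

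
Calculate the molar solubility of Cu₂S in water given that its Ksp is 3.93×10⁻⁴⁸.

Cu₂S(s) ⇌ 2 Cu⁺(aq) + S²⁻(aq)
Call the molar solubility s, so that [Cu⁺] = 2s and [S²⁻] = s.
Ksp = [Cu⁺]^2[S²⁻] = (2s)^2 · s = 4s^3
4s^3 = 3.93×10⁻⁴⁸  ⇒  s^3 = 9.83×10⁻⁴⁹
Taking the 3rd root, s = 9.94×10⁻¹⁷ mol/L.

9.94×10⁻¹⁷ M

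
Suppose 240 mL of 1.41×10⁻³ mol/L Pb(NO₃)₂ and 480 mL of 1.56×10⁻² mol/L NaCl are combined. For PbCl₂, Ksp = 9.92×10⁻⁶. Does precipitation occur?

The combined volume is 720 mL.
[Pb²⁺] = (1.41×10⁻³)(240)/720 = 4.70×10⁻⁴ mol/L
[Cl⁻] = (1.56×10⁻²)(480)/720 = 1.04×10⁻² mol/L
Q = [Pb²⁺][Cl⁻]^2 = 5.08×10⁻⁸
Q = 5.08×10⁻⁸ < Ksp = 9.92×10⁻⁶, so the solution is unsaturated and no precipitate forms.

No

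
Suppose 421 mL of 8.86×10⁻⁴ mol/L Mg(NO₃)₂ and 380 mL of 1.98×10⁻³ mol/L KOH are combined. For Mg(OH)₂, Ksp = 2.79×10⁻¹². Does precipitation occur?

After mixing, V = 421 mL + 380 mL = 801 mL.
[Mg²⁺] = (8.86×10⁻⁴)(421)/801 = 4.66×10⁻⁴ mol/L
[OH⁻] = (1.98×10⁻³)(380)/801 = 9.39×10⁻⁴ mol/L
Q = [Mg²⁺][OH⁻]^2 = 4.11×10⁻¹⁰
Since Q (4.11×10⁻¹⁰) exceeds Ksp (2.79×10⁻¹²), Mg(OH)₂ will precipitate.

Yes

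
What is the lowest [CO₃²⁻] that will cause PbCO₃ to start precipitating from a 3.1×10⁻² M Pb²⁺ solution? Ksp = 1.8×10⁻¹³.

Precipitation of each salt begins when its ion product equals Ksp.
PbCO₃(s) ⇌ Pb²⁺(aq) + CO₃²⁻(aq)
Ksp = [Pb²⁺][CO₃²⁻] = [CO₃²⁻](3.1×10⁻²)
[CO₃²⁻] = 1.8×10⁻¹³ / (3.1×10⁻²) = 5.8×10⁻¹²
[CO₃²⁻] = 5.8×10⁻¹² M

5.8×10⁻¹² M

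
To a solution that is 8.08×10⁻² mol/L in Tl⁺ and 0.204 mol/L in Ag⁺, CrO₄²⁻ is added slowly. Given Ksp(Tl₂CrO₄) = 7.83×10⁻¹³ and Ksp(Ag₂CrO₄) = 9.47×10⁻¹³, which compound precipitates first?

Ag₂CrO₄

Precipitation of each salt begins when its ion product equals Ksp.
For Tl₂CrO₄: [CrO₄²⁻] = (Ksp/[Tl⁺]^2) = 1.20×10⁻¹⁰ mol/L
For Ag₂CrO₄: [CrO₄²⁻] = (Ksp/[Ag⁺]^2) = 2.28×10⁻¹¹ mol/L
Since Ag₂CrO₄ needs less CrO₄²⁻ to reach saturation, it precipitates first.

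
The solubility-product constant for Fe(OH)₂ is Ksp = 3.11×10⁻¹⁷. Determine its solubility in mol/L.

1.98×10⁻⁶ M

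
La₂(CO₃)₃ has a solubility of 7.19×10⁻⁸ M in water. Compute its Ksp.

Ksp = 2.08×10⁻³⁴

La₂(CO₃)₃(s) ⇌ 2 La³⁺(aq) + 3 CO₃²⁻(aq)
With molar solubility s: [La³⁺] = 2s, [CO₃²⁻] = 3s.
Ksp = [La³⁺]^2[CO₃²⁻]^3 = (2s)^2 · (3s)^3 = 108s^5
Ksp = 108 × (7.19×10⁻⁸)^5 = 2.08×10⁻³⁴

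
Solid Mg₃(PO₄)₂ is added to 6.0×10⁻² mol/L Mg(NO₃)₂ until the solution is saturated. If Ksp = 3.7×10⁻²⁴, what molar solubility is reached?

6.5×10⁻¹¹ M

Mg₃(PO₄)₂(s) ⇌ 3 Mg²⁺(aq) + 2 PO₄³⁻(aq)
The solution already contains Mg²⁺ at 6.0×10⁻² mol/L. Let s be the molar solubility of Mg₃(PO₄)₂.
[Mg²⁺] ≈ 6.0×10⁻² mol/L (common ion dominates); [PO₄³⁻] = 2s.
Ksp = [Mg²⁺]^3[PO₄³⁻]^2 = (6.0×10⁻²)^3(2s)^2
(2s)^2 = 3.7×10⁻²⁴ / (6.0×10⁻²)^3 = 1.7×10⁻²⁰
s = 6.5×10⁻¹¹ mol/L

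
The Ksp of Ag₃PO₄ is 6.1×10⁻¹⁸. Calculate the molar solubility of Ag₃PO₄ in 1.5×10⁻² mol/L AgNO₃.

1.8×10⁻¹² M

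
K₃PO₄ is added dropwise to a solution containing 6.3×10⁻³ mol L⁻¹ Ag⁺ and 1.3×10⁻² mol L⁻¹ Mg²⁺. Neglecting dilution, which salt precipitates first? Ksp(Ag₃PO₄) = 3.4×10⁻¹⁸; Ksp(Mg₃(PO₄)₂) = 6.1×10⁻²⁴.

Ag₃PO₄

The threshold for precipitation is Q = Ksp.
For Ag₃PO₄: [PO₄³⁻] = (Ksp/[Ag⁺]^3) = 1.4×10⁻¹¹ mol L⁻¹
For Mg₃(PO₄)₂: [PO₄³⁻] = (Ksp/[Mg²⁺]^3)^(1/2) = 1.7×10⁻⁹ mol L⁻¹
Ag₃PO₄ requires the lower [PO₄³⁻], so it precipitates first.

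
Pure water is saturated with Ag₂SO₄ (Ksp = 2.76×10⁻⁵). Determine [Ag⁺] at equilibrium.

3.81×10⁻² M

Ag₂SO₄(s) ⇌ 2 Ag⁺(aq) + SO₄²⁻(aq)
Call the molar solubility s, so that [Ag⁺] = 2s and [SO₄²⁻] = s.
Ksp = [Ag⁺]^2[SO₄²⁻] = (2s)^2 · s = 4s^3 = 2.76×10⁻⁵
s = 1.90×10⁻² mol/L
[Ag⁺] = 2s = 3.81×10⁻² mol/L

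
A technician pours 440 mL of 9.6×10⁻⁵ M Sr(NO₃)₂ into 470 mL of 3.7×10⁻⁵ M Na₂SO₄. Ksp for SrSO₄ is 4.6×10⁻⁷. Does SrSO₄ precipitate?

The combined volume is 910 mL.
[Sr²⁺] = (9.6×10⁻⁵)(440)/910 = 4.6×10⁻⁵ M
[SO₄²⁻] = (3.7×10⁻⁵)(470)/910 = 1.9×10⁻⁵ M
Q = [Sr²⁺][SO₄²⁻] = 8.9×10⁻¹⁰
Q = 8.9×10⁻¹⁰ < Ksp = 4.6×10⁻⁷, so the solution is unsaturated and no precipitate forms.

No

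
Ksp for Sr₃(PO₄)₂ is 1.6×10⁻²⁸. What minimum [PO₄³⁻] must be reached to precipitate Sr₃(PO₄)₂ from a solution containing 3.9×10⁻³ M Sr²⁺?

Precipitation begins when Q = Ksp.
Sr₃(PO₄)₂(s) ⇌ 3 Sr²⁺(aq) + 2 PO₄³⁻(aq)
Ksp = [Sr²⁺]^3[PO₄³⁻]^2 = [PO₄³⁻]^2(3.9×10⁻³)^3
[PO₄³⁻]^2 = 1.6×10⁻²⁸ / (3.9×10⁻³)^3 = 2.7×10⁻²¹
[PO₄³⁻] = 5.2×10⁻¹¹ M

5.2×10⁻¹¹ M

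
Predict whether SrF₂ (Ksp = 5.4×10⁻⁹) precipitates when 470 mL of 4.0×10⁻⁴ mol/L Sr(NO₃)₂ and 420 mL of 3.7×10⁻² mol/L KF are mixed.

The combined volume is 890 mL.
[Sr²⁺] = (4.0×10⁻⁴)(470)/890 = 2.1×10⁻⁴ mol/L
[F⁻] = (3.7×10⁻²)(420)/890 = 1.7×10⁻² mol/L
Q = [Sr²⁺][F⁻]^2 = 6.4×10⁻⁸
Q = 6.4×10⁻⁸ > Ksp = 5.4×10⁻⁹, so the solution is supersaturated and SrF₂ precipitates.

Yes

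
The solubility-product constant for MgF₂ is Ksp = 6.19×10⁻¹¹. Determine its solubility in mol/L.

2.49×10⁻⁴ M

MgF₂(s) ⇌ Mg²⁺(aq) + 2 F⁻(aq)
Let s be the molar solubility. Then [Mg²⁺] = s and [F⁻] = 2s.
Ksp = [Mg²⁺][F⁻]^2 = s · (2s)^2 = 4s^3
4s^3 = 6.19×10⁻¹¹  ⇒  s^3 = 1.55×10⁻¹¹
s = 2.49×10⁻⁴ M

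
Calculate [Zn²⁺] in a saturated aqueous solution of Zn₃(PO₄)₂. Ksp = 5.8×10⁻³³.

Zn₃(PO₄)₂(s) ⇌ 3 Zn²⁺(aq) + 2 PO₄³⁻(aq)
If s mol/L of Zn₃(PO₄)₂ dissolves, [Zn²⁺] = 3s and [PO₄³⁻] = 2s.
Ksp = [Zn²⁺]^3[PO₄³⁻]^2 = (3s)^3 · (2s)^2 = 108s^5 = 5.8×10⁻³³
s = 1.4×10⁻⁷ mol/L
[Zn²⁺] = 3s = 4.2×10⁻⁷ mol/L

4.2×10⁻⁷ M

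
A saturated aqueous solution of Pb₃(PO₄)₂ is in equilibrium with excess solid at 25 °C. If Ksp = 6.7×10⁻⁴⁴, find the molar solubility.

Pb₃(PO₄)₂(s) ⇌ 3 Pb²⁺(aq) + 2 PO₄³⁻(aq)
Let s be the molar solubility. Then [Pb²⁺] = 3s and [PO₄³⁻] = 2s.
Ksp = [Pb²⁺]^3[PO₄³⁻]^2 = (3s)^3 · (2s)^2 = 108s^5
108s^5 = 6.7×10⁻⁴⁴  ⇒  s^5 = 6.2×10⁻⁴⁶
Taking the 5th root, s = 9.1×10⁻¹⁰ M.

9.1×10⁻¹⁰ M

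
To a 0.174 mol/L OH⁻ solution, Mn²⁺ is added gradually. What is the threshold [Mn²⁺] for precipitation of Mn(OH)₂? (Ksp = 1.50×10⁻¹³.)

Each salt precipitates once Q = Ksp for that salt.
Mn(OH)₂(s) ⇌ Mn²⁺(aq) + 2 OH⁻(aq)
Ksp = [Mn²⁺][OH⁻]^2 = [Mn²⁺](0.174)^2
[Mn²⁺] = 1.50×10⁻¹³ / (0.174)^2 = 4.95×10⁻¹²
[Mn²⁺] = 4.95×10⁻¹² mol/L

4.95×10⁻¹² M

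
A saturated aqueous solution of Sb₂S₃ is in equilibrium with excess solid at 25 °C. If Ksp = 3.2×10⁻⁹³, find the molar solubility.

1.2×10⁻¹⁹ M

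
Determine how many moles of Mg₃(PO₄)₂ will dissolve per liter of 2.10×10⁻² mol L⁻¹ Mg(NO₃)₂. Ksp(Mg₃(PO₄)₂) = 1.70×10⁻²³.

Mg₃(PO₄)₂(s) ⇌ 3 Mg²⁺(aq) + 2 PO₄³⁻(aq)
The solution already contains Mg²⁺ at 2.10×10⁻² mol L⁻¹. Let s be the molar solubility of Mg₃(PO₄)₂.
[Mg²⁺] ≈ 2.10×10⁻² mol L⁻¹ (common ion dominates); [PO₄³⁻] = 2s.
Ksp = [Mg²⁺]^3[PO₄³⁻]^2 = (2.10×10⁻²)^3(2s)^2
(2s)^2 = 1.70×10⁻²³ / (2.10×10⁻²)^3 = 1.84×10⁻¹⁸
s = 6.77×10⁻¹⁰ mol L⁻¹

6.77×10⁻¹⁰ M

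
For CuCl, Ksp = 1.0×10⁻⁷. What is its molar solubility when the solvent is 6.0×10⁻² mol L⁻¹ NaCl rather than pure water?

1.7×10⁻⁶ M

CuCl(s) ⇌ Cu⁺(aq) + Cl⁻(aq)
With Cl⁻ already at 6.0×10⁻² mol L⁻¹ and s small, take [Cl⁻] ≈ 6.0×10⁻² mol L⁻¹ and [Cu⁺] = s.
Ksp = [Cu⁺][Cl⁻] = s(6.0×10⁻²)
s = 1.0×10⁻⁷ / (6.0×10⁻²) = 1.7×10⁻⁶
s = 1.7×10⁻⁶ mol L⁻¹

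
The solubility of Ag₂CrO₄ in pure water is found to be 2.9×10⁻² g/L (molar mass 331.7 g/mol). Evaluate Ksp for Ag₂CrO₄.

Ksp = 2.7×10⁻¹²

Convert to molarity: s = 2.9×10⁻² / 331.7 = 8.743×10⁻⁵ mol/L
Ag₂CrO₄(s) ⇌ 2 Ag⁺(aq) + CrO₄²⁻(aq)
For each mole of Ag₂CrO₄ that dissolves per liter, [Ag⁺] = 2s and [CrO₄²⁻] = s; let s denote this solubility.
Ksp = [Ag⁺]^2[CrO₄²⁻] = (2s)^2 · s = 4s^3
Ksp = 4 × (8.743×10⁻⁵)^3 = 2.7×10⁻¹²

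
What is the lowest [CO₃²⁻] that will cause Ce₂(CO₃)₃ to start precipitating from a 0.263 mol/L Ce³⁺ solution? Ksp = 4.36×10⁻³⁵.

A salt starts to precipitate once the ion product Q reaches its Ksp.
Ce₂(CO₃)₃(s) ⇌ 2 Ce³⁺(aq) + 3 CO₃²⁻(aq)
Ksp = [Ce³⁺]^2[CO₃²⁻]^3 = [CO₃²⁻]^3(0.263)^2
[CO₃²⁻]^3 = 4.36×10⁻³⁵ / (0.263)^2 = 6.30×10⁻³⁴
[CO₃²⁻] = 8.57×10⁻¹² mol/L

8.57×10⁻¹² M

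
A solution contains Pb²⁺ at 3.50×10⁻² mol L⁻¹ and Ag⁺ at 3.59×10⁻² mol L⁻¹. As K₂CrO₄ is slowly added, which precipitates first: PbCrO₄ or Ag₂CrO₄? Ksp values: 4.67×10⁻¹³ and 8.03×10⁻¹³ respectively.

PbCrO₄

Precipitation of each salt begins when its ion product equals Ksp.
For PbCrO₄: [CrO₄²⁻] = (Ksp/[Pb²⁺]) = 1.33×10⁻¹¹ mol L⁻¹
For Ag₂CrO₄: [CrO₄²⁻] = (Ksp/[Ag⁺]^2) = 6.23×10⁻¹⁰ mol L⁻¹
Since PbCrO₄ needs less CrO₄²⁻ to reach saturation, it precipitates first.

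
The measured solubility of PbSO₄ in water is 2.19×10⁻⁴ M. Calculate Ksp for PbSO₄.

Ksp = 4.80×10⁻⁸

PbSO₄(s) ⇌ Pb²⁺(aq) + SO₄²⁻(aq)
With molar solubility s: [Pb²⁺] = s, [SO₄²⁻] = s.
Ksp = [Pb²⁺][SO₄²⁻] = s · s = s^2
Ksp = (2.19×10⁻⁴)^2 = 4.80×10⁻⁸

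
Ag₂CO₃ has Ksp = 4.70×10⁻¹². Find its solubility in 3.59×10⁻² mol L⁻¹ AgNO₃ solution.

3.65×10⁻⁹ M

Ag₂CO₃(s) ⇌ 2 Ag⁺(aq) + CO₃²⁻(aq)
Let s be the solubility of Ag₂CO₃ here. The common ion gives [Ag⁺] ≈ 3.59×10⁻² mol L⁻¹, and [CO₃²⁻] = s.
Ksp = [Ag⁺]^2[CO₃²⁻] = (3.59×10⁻²)^2s
s = 4.70×10⁻¹² / (3.59×10⁻²)^2 = 3.65×10⁻⁹
s = 3.65×10⁻⁹ mol L⁻¹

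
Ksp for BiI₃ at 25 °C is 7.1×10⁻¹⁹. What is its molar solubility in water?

1.3×10⁻⁵ M

BiI₃(s) ⇌ Bi³⁺(aq) + 3 I⁻(aq)
Call the molar solubility s, so that [Bi³⁺] = s and [I⁻] = 3s.
Ksp = [Bi³⁺][I⁻]^3 = s · (3s)^3 = 27s^4
27s^4 = 7.1×10⁻¹⁹  ⇒  s^4 = 2.6×10⁻²⁰
s = 1.3×10⁻⁵ M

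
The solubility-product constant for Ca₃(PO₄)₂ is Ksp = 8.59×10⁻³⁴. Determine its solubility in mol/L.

Ca₃(PO₄)₂(s) ⇌ 3 Ca²⁺(aq) + 2 PO₄³⁻(aq)
For each mole of Ca₃(PO₄)₂ that dissolves per liter, [Ca²⁺] = 3s and [PO₄³⁻] = 2s; let s denote this solubility.
Ksp = [Ca²⁺]^3[PO₄³⁻]^2 = (3s)^3 · (2s)^2 = 108s^5
108s^5 = 8.59×10⁻³⁴  ⇒  s^5 = 7.95×10⁻³⁶
Taking the 5th root, s = 9.55×10⁻⁸ M.

9.55×10⁻⁸ M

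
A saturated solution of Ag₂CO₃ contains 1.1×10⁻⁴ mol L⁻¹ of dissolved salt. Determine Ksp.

Ag₂CO₃(s) ⇌ 2 Ag⁺(aq) + CO₃²⁻(aq)
Call the molar solubility s, so that [Ag⁺] = 2s and [CO₃²⁻] = s.
Ksp = [Ag⁺]^2[CO₃²⁻] = (2s)^2 · s = 4s^3
Ksp = 4 × (1.1×10⁻⁴)^3 = 5.3×10⁻¹²

Ksp = 5.3×10⁻¹²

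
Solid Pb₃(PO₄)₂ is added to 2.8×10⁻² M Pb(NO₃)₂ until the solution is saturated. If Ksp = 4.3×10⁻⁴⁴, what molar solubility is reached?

2.2×10⁻²⁰ M

Pb₃(PO₄)₂(s) ⇌ 3 Pb²⁺(aq) + 2 PO₄³⁻(aq)
Let s be the solubility of Pb₃(PO₄)₂ here. The common ion gives [Pb²⁺] ≈ 2.8×10⁻² M, and [PO₄³⁻] = 2s.
Ksp = [Pb²⁺]^3[PO₄³⁻]^2 = (2.8×10⁻²)^3(2s)^2
(2s)^2 = 4.3×10⁻⁴⁴ / (2.8×10⁻²)^3 = 2.0×10⁻³⁹
s = 2.2×10⁻²⁰ M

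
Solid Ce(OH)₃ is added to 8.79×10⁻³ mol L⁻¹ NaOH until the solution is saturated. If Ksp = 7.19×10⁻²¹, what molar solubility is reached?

1.06×10⁻¹⁴ M

Ce(OH)₃(s) ⇌ Ce³⁺(aq) + 3 OH⁻(aq)
Let s be the solubility of Ce(OH)₃ here. The common ion gives [OH⁻] ≈ 8.79×10⁻³ mol L⁻¹, and [Ce³⁺] = s.
Ksp = [Ce³⁺][OH⁻]^3 = s(8.79×10⁻³)^3
s = 7.19×10⁻²¹ / (8.79×10⁻³)^3 = 1.06×10⁻¹⁴
s = 1.06×10⁻¹⁴ mol L⁻¹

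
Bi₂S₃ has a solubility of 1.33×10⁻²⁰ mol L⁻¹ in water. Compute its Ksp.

Bi₂S₃(s) ⇌ 2 Bi³⁺(aq) + 3 S²⁻(aq)
For each mole of Bi₂S₃ that dissolves per liter, [Bi³⁺] = 2s and [S²⁻] = 3s; let s denote this solubility.
Ksp = [Bi³⁺]^2[S²⁻]^3 = (2s)^2 · (3s)^3 = 108s^5
Ksp = 108 × (1.33×10⁻²⁰)^5 = 4.49×10⁻⁹⁸

Ksp = 4.49×10⁻⁹⁸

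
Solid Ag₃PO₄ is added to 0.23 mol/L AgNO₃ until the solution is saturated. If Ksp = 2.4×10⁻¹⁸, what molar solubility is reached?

Ag₃PO₄(s) ⇌ 3 Ag⁺(aq) + PO₄³⁻(aq)
The solution already contains Ag⁺ at 0.23 mol/L. Let s be the molar solubility of Ag₃PO₄.
[Ag⁺] ≈ 0.23 mol/L (common ion dominates); [PO₄³⁻] = s.
Ksp = [Ag⁺]^3[PO₄³⁻] = (0.23)^3s
s = 2.4×10⁻¹⁸ / (0.23)^3 = 2.0×10⁻¹⁶
s = 2.0×10⁻¹⁶ mol/L

2.0×10⁻¹⁶ M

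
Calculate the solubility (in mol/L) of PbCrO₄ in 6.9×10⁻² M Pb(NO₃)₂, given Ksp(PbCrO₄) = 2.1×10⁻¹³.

3.0×10⁻¹² M

PbCrO₄(s) ⇌ Pb²⁺(aq) + CrO₄²⁻(aq)
The solution already contains Pb²⁺ at 6.9×10⁻² M. Let s be the molar solubility of PbCrO₄.
[Pb²⁺] ≈ 6.9×10⁻² M (common ion dominates); [CrO₄²⁻] = s.
Ksp = [Pb²⁺][CrO₄²⁻] = (6.9×10⁻²)s
s = 2.1×10⁻¹³ / (6.9×10⁻²) = 3.0×10⁻¹²
s = 3.0×10⁻¹² M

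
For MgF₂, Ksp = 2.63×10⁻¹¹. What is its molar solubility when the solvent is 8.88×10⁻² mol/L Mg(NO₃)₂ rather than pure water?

MgF₂(s) ⇌ Mg²⁺(aq) + 2 F⁻(aq)
The solution already contains Mg²⁺ at 8.88×10⁻² mol/L. Let s be the molar solubility of MgF₂.
[Mg²⁺] ≈ 8.88×10⁻² mol/L (common ion dominates); [F⁻] = 2s.
Ksp = [Mg²⁺][F⁻]^2 = (8.88×10⁻²)(2s)^2
(2s)^2 = 2.63×10⁻¹¹ / (8.88×10⁻²) = 2.96×10⁻¹⁰
s = 8.60×10⁻⁶ mol/L

8.60×10⁻⁶ M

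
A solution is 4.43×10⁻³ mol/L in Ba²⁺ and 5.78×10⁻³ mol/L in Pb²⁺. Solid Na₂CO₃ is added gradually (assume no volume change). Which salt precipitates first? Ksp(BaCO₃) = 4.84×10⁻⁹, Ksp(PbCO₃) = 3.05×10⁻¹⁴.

PbCO₃

Each salt precipitates once Q = Ksp for that salt.
For BaCO₃: [CO₃²⁻] = (Ksp/[Ba²⁺]) = 1.09×10⁻⁶ mol/L
For PbCO₃: [CO₃²⁻] = (Ksp/[Pb²⁺]) = 5.28×10⁻¹² mol/L
The smaller threshold [CO₃²⁻] is reached first, so PbCO₃ precipitates first.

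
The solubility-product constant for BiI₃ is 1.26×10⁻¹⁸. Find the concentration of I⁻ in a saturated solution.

4.41×10⁻⁵ M

BiI₃(s) ⇌ Bi³⁺(aq) + 3 I⁻(aq)
Call the molar solubility s, so that [Bi³⁺] = s and [I⁻] = 3s.
Ksp = [Bi³⁺][I⁻]^3 = s · (3s)^3 = 27s^4 = 1.26×10⁻¹⁸
s = 1.47×10⁻⁵ mol L⁻¹
[I⁻] = 3s = 4.41×10⁻⁵ mol L⁻¹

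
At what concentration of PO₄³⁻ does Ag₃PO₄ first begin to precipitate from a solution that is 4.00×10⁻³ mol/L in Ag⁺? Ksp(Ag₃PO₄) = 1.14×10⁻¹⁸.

Each salt precipitates once Q = Ksp for that salt.
Ag₃PO₄(s) ⇌ 3 Ag⁺(aq) + PO₄³⁻(aq)
Ksp = [Ag⁺]^3[PO₄³⁻] = [PO₄³⁻](4.00×10⁻³)^3
[PO₄³⁻] = 1.14×10⁻¹⁸ / (4.00×10⁻³)^3 = 1.78×10⁻¹¹
[PO₄³⁻] = 1.78×10⁻¹¹ mol/L

1.78×10⁻¹¹ M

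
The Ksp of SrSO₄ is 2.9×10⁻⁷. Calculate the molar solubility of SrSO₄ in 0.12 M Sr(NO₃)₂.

2.4×10⁻⁶ M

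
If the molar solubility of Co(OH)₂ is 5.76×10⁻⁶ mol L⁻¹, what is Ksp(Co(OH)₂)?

Ksp = 7.64×10⁻¹⁶

Co(OH)₂(s) ⇌ Co²⁺(aq) + 2 OH⁻(aq)
With molar solubility s: [Co²⁺] = s, [OH⁻] = 2s.
Ksp = [Co²⁺][OH⁻]^2 = s · (2s)^2 = 4s^3
Ksp = 4 × (5.76×10⁻⁶)^3 = 7.64×10⁻¹⁶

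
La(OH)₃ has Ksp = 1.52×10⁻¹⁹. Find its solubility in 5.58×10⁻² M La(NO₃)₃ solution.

La(OH)₃(s) ⇌ La³⁺(aq) + 3 OH⁻(aq)
With La³⁺ already at 5.58×10⁻² M and s small, take [La³⁺] ≈ 5.58×10⁻² M and [OH⁻] = 3s.
Ksp = [La³⁺][OH⁻]^3 = (5.58×10⁻²)(3s)^3
(3s)^3 = 1.52×10⁻¹⁹ / (5.58×10⁻²) = 2.72×10⁻¹⁸
s = 4.66×10⁻⁷ M

4.66×10⁻⁷ M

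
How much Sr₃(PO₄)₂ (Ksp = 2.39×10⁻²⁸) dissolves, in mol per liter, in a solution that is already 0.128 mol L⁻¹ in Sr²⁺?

Sr₃(PO₄)₂(s) ⇌ 3 Sr²⁺(aq) + 2 PO₄³⁻(aq)
Sr²⁺ is already present at 0.128 mol L⁻¹. If s mol/L of Sr₃(PO₄)₂ dissolves, [PO₄³⁻] = 2s while [Sr²⁺] ≈ 0.128 mol L⁻¹.
Ksp = [Sr²⁺]^3[PO₄³⁻]^2 = (0.128)^3(2s)^2
(2s)^2 = 2.39×10⁻²⁸ / (0.128)^3 = 1.14×10⁻²⁵
s = 1.69×10⁻¹³ mol L⁻¹

1.69×10⁻¹³ M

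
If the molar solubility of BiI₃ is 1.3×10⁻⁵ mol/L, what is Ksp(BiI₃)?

BiI₃(s) ⇌ Bi³⁺(aq) + 3 I⁻(aq)
For each mole of BiI₃ that dissolves per liter, [Bi³⁺] = s and [I⁻] = 3s; let s denote this solubility.
Ksp = [Bi³⁺][I⁻]^3 = s · (3s)^3 = 27s^4
Ksp = 27 × (1.3×10⁻⁵)^4 = 7.7×10⁻¹⁹

Ksp = 7.7×10⁻¹⁹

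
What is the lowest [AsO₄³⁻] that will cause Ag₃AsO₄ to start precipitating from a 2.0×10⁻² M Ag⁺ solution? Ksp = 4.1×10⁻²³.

5.1×10⁻¹⁸ M

Precipitation of each salt begins when its ion product equals Ksp.
Ag₃AsO₄(s) ⇌ 3 Ag⁺(aq) + AsO₄³⁻(aq)
Ksp = [Ag⁺]^3[AsO₄³⁻] = [AsO₄³⁻](2.0×10⁻²)^3
[AsO₄³⁻] = 4.1×10⁻²³ / (2.0×10⁻²)^3 = 5.1×10⁻¹⁸
[AsO₄³⁻] = 5.1×10⁻¹⁸ M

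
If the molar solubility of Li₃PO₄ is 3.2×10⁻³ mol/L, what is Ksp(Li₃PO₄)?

Li₃PO₄(s) ⇌ 3 Li⁺(aq) + PO₄³⁻(aq)
For each mole of Li₃PO₄ that dissolves per liter, [Li⁺] = 3s and [PO₄³⁻] = s; let s denote this solubility.
Ksp = [Li⁺]^3[PO₄³⁻] = (3s)^3 · s = 27s^4
Ksp = 27 × (3.2×10⁻³)^4 = 2.8×10⁻⁹

Ksp = 2.8×10⁻⁹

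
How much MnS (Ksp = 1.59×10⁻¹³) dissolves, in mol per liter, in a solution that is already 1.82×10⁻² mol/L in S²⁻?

MnS(s) ⇌ Mn²⁺(aq) + S²⁻(aq)
Let s be the solubility of MnS here. The common ion gives [S²⁻] ≈ 1.82×10⁻² mol/L, and [Mn²⁺] = s.
Ksp = [Mn²⁺][S²⁻] = s(1.82×10⁻²)
s = 1.59×10⁻¹³ / (1.82×10⁻²) = 8.74×10⁻¹²
s = 8.74×10⁻¹² mol/L

8.74×10⁻¹² M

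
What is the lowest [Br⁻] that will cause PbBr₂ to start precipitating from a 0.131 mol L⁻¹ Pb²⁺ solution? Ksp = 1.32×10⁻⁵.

1.00×10⁻² M

Precipitation begins when Q = Ksp.
PbBr₂(s) ⇌ Pb²⁺(aq) + 2 Br⁻(aq)
Ksp = [Pb²⁺][Br⁻]^2 = [Br⁻]^2(0.131)
[Br⁻]^2 = 1.32×10⁻⁵ / (0.131) = 1.01×10⁻⁴
[Br⁻] = 1.00×10⁻² mol L⁻¹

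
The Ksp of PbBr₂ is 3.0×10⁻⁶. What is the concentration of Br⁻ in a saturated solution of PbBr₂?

PbBr₂(s) ⇌ Pb²⁺(aq) + 2 Br⁻(aq)
With molar solubility s: [Pb²⁺] = s, [Br⁻] = 2s.
Ksp = [Pb²⁺][Br⁻]^2 = s · (2s)^2 = 4s^3 = 3.0×10⁻⁶
s = 9.1×10⁻³ mol L⁻¹
[Br⁻] = 2s = 1.8×10⁻² mol L⁻¹

1.8×10⁻² M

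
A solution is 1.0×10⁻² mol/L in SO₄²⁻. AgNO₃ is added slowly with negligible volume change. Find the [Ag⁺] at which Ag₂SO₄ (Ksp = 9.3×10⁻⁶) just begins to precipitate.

3.0×10⁻² M

Each salt precipitates once Q = Ksp for that salt.
Ag₂SO₄(s) ⇌ 2 Ag⁺(aq) + SO₄²⁻(aq)
Ksp = [Ag⁺]^2[SO₄²⁻] = [Ag⁺]^2(1.0×10⁻²)
[Ag⁺]^2 = 9.3×10⁻⁶ / (1.0×10⁻²) = 9.3×10⁻⁴
[Ag⁺] = 3.0×10⁻² mol/L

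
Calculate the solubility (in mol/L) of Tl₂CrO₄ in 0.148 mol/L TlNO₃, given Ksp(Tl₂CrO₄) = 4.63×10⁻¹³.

2.11×10⁻¹¹ M

Tl₂CrO₄(s) ⇌ 2 Tl⁺(aq) + CrO₄²⁻(aq)
The solution already contains Tl⁺ at 0.148 mol/L. Let s be the molar solubility of Tl₂CrO₄.
[Tl⁺] ≈ 0.148 mol/L (common ion dominates); [CrO₄²⁻] = s.
Ksp = [Tl⁺]^2[CrO₄²⁻] = (0.148)^2s
s = 4.63×10⁻¹³ / (0.148)^2 = 2.11×10⁻¹¹
s = 2.11×10⁻¹¹ mol/L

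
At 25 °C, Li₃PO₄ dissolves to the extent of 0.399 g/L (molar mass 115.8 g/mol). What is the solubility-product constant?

Ksp = 3.81×10⁻⁹

s = (0.399 g L⁻¹)/(115.8 g mol⁻¹) = 3.4456×10⁻³ M
Li₃PO₄(s) ⇌ 3 Li⁺(aq) + PO₄³⁻(aq)
Call the molar solubility s, so that [Li⁺] = 3s and [PO₄³⁻] = s.
Ksp = [Li⁺]^3[PO₄³⁻] = (3s)^3 · s = 27s^4
Ksp = 27 × (3.4456×10⁻³)^4 = 3.81×10⁻⁹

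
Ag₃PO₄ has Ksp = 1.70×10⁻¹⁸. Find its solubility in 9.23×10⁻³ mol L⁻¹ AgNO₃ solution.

Ag₃PO₄(s) ⇌ 3 Ag⁺(aq) + PO₄³⁻(aq)
With Ag⁺ already at 9.23×10⁻³ mol L⁻¹ and s small, take [Ag⁺] ≈ 9.23×10⁻³ mol L⁻¹ and [PO₄³⁻] = s.
Ksp = [Ag⁺]^3[PO₄³⁻] = (9.23×10⁻³)^3s
s = 1.70×10⁻¹⁸ / (9.23×10⁻³)^3 = 2.16×10⁻¹²
s = 2.16×10⁻¹² mol L⁻¹

2.16×10⁻¹² M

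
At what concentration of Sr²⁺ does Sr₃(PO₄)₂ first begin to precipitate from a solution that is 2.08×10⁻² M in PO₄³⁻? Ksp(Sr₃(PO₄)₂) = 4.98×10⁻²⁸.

A salt starts to precipitate once the ion product Q reaches its Ksp.
Sr₃(PO₄)₂(s) ⇌ 3 Sr²⁺(aq) + 2 PO₄³⁻(aq)
Ksp = [Sr²⁺]^3[PO₄³⁻]^2 = [Sr²⁺]^3(2.08×10⁻²)^2
[Sr²⁺]^3 = 4.98×10⁻²⁸ / (2.08×10⁻²)^2 = 1.15×10⁻²⁴
[Sr²⁺] = 1.05×10⁻⁸ M

1.05×10⁻⁸ M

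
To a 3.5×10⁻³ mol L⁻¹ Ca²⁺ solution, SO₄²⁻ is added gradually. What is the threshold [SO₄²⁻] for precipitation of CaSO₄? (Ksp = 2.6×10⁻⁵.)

A salt starts to precipitate once the ion product Q reaches its Ksp.
CaSO₄(s) ⇌ Ca²⁺(aq) + SO₄²⁻(aq)
Ksp = [Ca²⁺][SO₄²⁻] = [SO₄²⁻](3.5×10⁻³)
[SO₄²⁻] = 2.6×10⁻⁵ / (3.5×10⁻³) = 7.4×10⁻³
[SO₄²⁻] = 7.4×10⁻³ mol L⁻¹

7.4×10⁻³ M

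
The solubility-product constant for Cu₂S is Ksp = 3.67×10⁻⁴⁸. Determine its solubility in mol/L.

9.72×10⁻¹⁷ M

Cu₂S(s) ⇌ 2 Cu⁺(aq) + S²⁻(aq)
With molar solubility s: [Cu⁺] = 2s, [S²⁻] = s.
Ksp = [Cu⁺]^2[S²⁻] = (2s)^2 · s = 4s^3
4s^3 = 3.67×10⁻⁴⁸  ⇒  s^3 = 9.18×10⁻⁴⁹
s = 9.72×10⁻¹⁷ mol L⁻¹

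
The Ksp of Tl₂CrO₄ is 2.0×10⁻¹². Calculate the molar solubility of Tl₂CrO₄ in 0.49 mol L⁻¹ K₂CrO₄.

1.0×10⁻⁶ M

Tl₂CrO₄(s) ⇌ 2 Tl⁺(aq) + CrO₄²⁻(aq)
Let s be the solubility of Tl₂CrO₄ here. The common ion gives [CrO₄²⁻] ≈ 0.49 mol L⁻¹, and [Tl⁺] = 2s.
Ksp = [Tl⁺]^2[CrO₄²⁻] = (2s)^2(0.49)
(2s)^2 = 2.0×10⁻¹² / (0.49) = 4.1×10⁻¹²
s = 1.0×10⁻⁶ mol L⁻¹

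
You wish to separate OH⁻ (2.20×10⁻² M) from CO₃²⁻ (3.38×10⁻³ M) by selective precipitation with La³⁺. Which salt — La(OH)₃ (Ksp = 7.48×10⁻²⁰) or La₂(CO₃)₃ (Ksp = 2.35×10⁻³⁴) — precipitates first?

Each salt precipitates once Q = Ksp for that salt.
For La(OH)₃: [La³⁺] = (Ksp/[OH⁻]^3) = 7.02×10⁻¹⁵ M
For La₂(CO₃)₃: [La³⁺] = (Ksp/[CO₃²⁻]^3)^(1/2) = 7.80×10⁻¹⁴ M
The smaller threshold [La³⁺] is reached first, so La(OH)₃ precipitates first.

La(OH)₃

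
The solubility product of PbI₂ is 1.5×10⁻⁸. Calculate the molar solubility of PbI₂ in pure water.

PbI₂(s) ⇌ Pb²⁺(aq) + 2 I⁻(aq)
With molar solubility s: [Pb²⁺] = s, [I⁻] = 2s.
Ksp = [Pb²⁺][I⁻]^2 = s · (2s)^2 = 4s^3
4s^3 = 1.5×10⁻⁸  ⇒  s^3 = 3.8×10⁻⁹
s = 1.6×10⁻³ mol/L

1.6×10⁻³ M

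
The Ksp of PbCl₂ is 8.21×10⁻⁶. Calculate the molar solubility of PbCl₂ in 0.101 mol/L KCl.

PbCl₂(s) ⇌ Pb²⁺(aq) + 2 Cl⁻(aq)
The solution already contains Cl⁻ at 0.101 mol/L. Let s be the molar solubility of PbCl₂.
[Cl⁻] ≈ 0.101 mol/L (common ion dominates); [Pb²⁺] = s.
Ksp = [Pb²⁺][Cl⁻]^2 = s(0.101)^2
s = 8.21×10⁻⁶ / (0.101)^2 = 8.05×10⁻⁴
s = 8.05×10⁻⁴ mol/L

8.05×10⁻⁴ M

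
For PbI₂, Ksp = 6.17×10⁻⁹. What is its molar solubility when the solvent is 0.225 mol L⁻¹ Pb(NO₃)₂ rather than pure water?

8.28×10⁻⁵ M

PbI₂(s) ⇌ Pb²⁺(aq) + 2 I⁻(aq)
The solution already contains Pb²⁺ at 0.225 mol L⁻¹. Let s be the molar solubility of PbI₂.
[Pb²⁺] ≈ 0.225 mol L⁻¹ (common ion dominates); [I⁻] = 2s.
Ksp = [Pb²⁺][I⁻]^2 = (0.225)(2s)^2
(2s)^2 = 6.17×10⁻⁹ / (0.225) = 2.74×10⁻⁸
s = 8.28×10⁻⁵ mol L⁻¹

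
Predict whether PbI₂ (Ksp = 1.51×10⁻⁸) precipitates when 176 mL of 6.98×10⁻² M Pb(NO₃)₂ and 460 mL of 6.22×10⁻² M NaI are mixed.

Yes

Total volume after mixing = 176 + 460 = 636 mL.
[Pb²⁺] = (6.98×10⁻²)(176)/636 = 1.93×10⁻² M
[I⁻] = (6.22×10⁻²)(460)/636 = 4.50×10⁻² M
Q = [Pb²⁺][I⁻]^2 = 3.91×10⁻⁵
Since Q (3.91×10⁻⁵) exceeds Ksp (1.51×10⁻⁸), PbI₂ will precipitate.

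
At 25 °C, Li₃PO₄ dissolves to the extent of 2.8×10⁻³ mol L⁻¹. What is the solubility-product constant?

Ksp = 1.7×10⁻⁹

Li₃PO₄(s) ⇌ 3 Li⁺(aq) + PO₄³⁻(aq)
If s mol/L of Li₃PO₄ dissolves, [Li⁺] = 3s and [PO₄³⁻] = s.
Ksp = [Li⁺]^3[PO₄³⁻] = (3s)^3 · s = 27s^4
Ksp = 27 × (2.8×10⁻³)^4 = 1.7×10⁻⁹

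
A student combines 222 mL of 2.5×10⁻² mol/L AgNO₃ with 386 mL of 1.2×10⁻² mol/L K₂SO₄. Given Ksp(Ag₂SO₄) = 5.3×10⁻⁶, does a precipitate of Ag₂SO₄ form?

No

After mixing, V = 222 mL + 386 mL = 608 mL.
[Ag⁺] = (2.5×10⁻²)(222)/608 = 9.1×10⁻³ mol/L
[SO₄²⁻] = (1.2×10⁻²)(386)/608 = 7.6×10⁻³ mol/L
Q = [Ag⁺]^2[SO₄²⁻] = 6.3×10⁻⁷
Q = 6.3×10⁻⁷ < Ksp = 5.3×10⁻⁶, so the solution is unsaturated and no precipitate forms.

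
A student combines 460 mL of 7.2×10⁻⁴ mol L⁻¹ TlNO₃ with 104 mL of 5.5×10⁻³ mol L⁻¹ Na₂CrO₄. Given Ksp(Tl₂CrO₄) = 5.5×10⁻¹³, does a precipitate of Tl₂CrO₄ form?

The combined volume is 564 mL.
[Tl⁺] = (7.2×10⁻⁴)(460)/564 = 5.9×10⁻⁴ mol L⁻¹
[CrO₄²⁻] = (5.5×10⁻³)(104)/564 = 1.0×10⁻³ mol L⁻¹
Q = [Tl⁺]^2[CrO₄²⁻] = 3.5×10⁻¹⁰
Since Q (3.5×10⁻¹⁰) exceeds Ksp (5.5×10⁻¹³), Tl₂CrO₄ will precipitate.

Yes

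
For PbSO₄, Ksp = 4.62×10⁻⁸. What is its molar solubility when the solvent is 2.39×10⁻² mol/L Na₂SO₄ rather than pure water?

PbSO₄(s) ⇌ Pb²⁺(aq) + SO₄²⁻(aq)
SO₄²⁻ is already present at 2.39×10⁻² mol/L. If s mol/L of PbSO₄ dissolves, [Pb²⁺] = s while [SO₄²⁻] ≈ 2.39×10⁻² mol/L.
Ksp = [Pb²⁺][SO₄²⁻] = s(2.39×10⁻²)
s = 4.62×10⁻⁸ / (2.39×10⁻²) = 1.93×10⁻⁶
s = 1.93×10⁻⁶ mol/L

1.93×10⁻⁶ M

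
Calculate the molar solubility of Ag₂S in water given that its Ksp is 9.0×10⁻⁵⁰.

Ag₂S(s) ⇌ 2 Ag⁺(aq) + S²⁻(aq)
Call the molar solubility s, so that [Ag⁺] = 2s and [S²⁻] = s.
Ksp = [Ag⁺]^2[S²⁻] = (2s)^2 · s = 4s^3
4s^3 = 9.0×10⁻⁵⁰  ⇒  s^3 = 2.3×10⁻⁵⁰
Taking the 3rd root, s = 2.8×10⁻¹⁷ M.

2.8×10⁻¹⁷ M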